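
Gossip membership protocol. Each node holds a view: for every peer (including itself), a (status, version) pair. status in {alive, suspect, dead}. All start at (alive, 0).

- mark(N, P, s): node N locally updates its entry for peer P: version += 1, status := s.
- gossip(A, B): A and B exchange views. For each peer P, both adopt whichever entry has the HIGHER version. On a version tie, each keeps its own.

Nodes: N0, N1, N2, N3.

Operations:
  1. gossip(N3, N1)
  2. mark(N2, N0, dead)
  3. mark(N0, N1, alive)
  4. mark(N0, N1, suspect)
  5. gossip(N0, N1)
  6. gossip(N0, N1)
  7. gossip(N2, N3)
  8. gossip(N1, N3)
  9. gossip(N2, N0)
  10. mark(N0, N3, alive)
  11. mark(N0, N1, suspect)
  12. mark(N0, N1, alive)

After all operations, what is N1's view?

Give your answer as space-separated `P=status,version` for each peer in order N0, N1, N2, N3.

Op 1: gossip N3<->N1 -> N3.N0=(alive,v0) N3.N1=(alive,v0) N3.N2=(alive,v0) N3.N3=(alive,v0) | N1.N0=(alive,v0) N1.N1=(alive,v0) N1.N2=(alive,v0) N1.N3=(alive,v0)
Op 2: N2 marks N0=dead -> (dead,v1)
Op 3: N0 marks N1=alive -> (alive,v1)
Op 4: N0 marks N1=suspect -> (suspect,v2)
Op 5: gossip N0<->N1 -> N0.N0=(alive,v0) N0.N1=(suspect,v2) N0.N2=(alive,v0) N0.N3=(alive,v0) | N1.N0=(alive,v0) N1.N1=(suspect,v2) N1.N2=(alive,v0) N1.N3=(alive,v0)
Op 6: gossip N0<->N1 -> N0.N0=(alive,v0) N0.N1=(suspect,v2) N0.N2=(alive,v0) N0.N3=(alive,v0) | N1.N0=(alive,v0) N1.N1=(suspect,v2) N1.N2=(alive,v0) N1.N3=(alive,v0)
Op 7: gossip N2<->N3 -> N2.N0=(dead,v1) N2.N1=(alive,v0) N2.N2=(alive,v0) N2.N3=(alive,v0) | N3.N0=(dead,v1) N3.N1=(alive,v0) N3.N2=(alive,v0) N3.N3=(alive,v0)
Op 8: gossip N1<->N3 -> N1.N0=(dead,v1) N1.N1=(suspect,v2) N1.N2=(alive,v0) N1.N3=(alive,v0) | N3.N0=(dead,v1) N3.N1=(suspect,v2) N3.N2=(alive,v0) N3.N3=(alive,v0)
Op 9: gossip N2<->N0 -> N2.N0=(dead,v1) N2.N1=(suspect,v2) N2.N2=(alive,v0) N2.N3=(alive,v0) | N0.N0=(dead,v1) N0.N1=(suspect,v2) N0.N2=(alive,v0) N0.N3=(alive,v0)
Op 10: N0 marks N3=alive -> (alive,v1)
Op 11: N0 marks N1=suspect -> (suspect,v3)
Op 12: N0 marks N1=alive -> (alive,v4)

Answer: N0=dead,1 N1=suspect,2 N2=alive,0 N3=alive,0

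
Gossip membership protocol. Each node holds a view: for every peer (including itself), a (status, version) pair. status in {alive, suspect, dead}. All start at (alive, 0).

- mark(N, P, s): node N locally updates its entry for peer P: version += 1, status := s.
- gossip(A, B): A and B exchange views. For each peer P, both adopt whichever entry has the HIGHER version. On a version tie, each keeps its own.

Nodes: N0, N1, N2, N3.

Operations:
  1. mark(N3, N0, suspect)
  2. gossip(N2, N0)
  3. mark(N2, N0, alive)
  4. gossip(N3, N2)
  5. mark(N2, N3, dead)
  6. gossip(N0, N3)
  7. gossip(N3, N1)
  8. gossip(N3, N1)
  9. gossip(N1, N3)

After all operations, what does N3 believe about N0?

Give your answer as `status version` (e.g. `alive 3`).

Answer: suspect 1

Derivation:
Op 1: N3 marks N0=suspect -> (suspect,v1)
Op 2: gossip N2<->N0 -> N2.N0=(alive,v0) N2.N1=(alive,v0) N2.N2=(alive,v0) N2.N3=(alive,v0) | N0.N0=(alive,v0) N0.N1=(alive,v0) N0.N2=(alive,v0) N0.N3=(alive,v0)
Op 3: N2 marks N0=alive -> (alive,v1)
Op 4: gossip N3<->N2 -> N3.N0=(suspect,v1) N3.N1=(alive,v0) N3.N2=(alive,v0) N3.N3=(alive,v0) | N2.N0=(alive,v1) N2.N1=(alive,v0) N2.N2=(alive,v0) N2.N3=(alive,v0)
Op 5: N2 marks N3=dead -> (dead,v1)
Op 6: gossip N0<->N3 -> N0.N0=(suspect,v1) N0.N1=(alive,v0) N0.N2=(alive,v0) N0.N3=(alive,v0) | N3.N0=(suspect,v1) N3.N1=(alive,v0) N3.N2=(alive,v0) N3.N3=(alive,v0)
Op 7: gossip N3<->N1 -> N3.N0=(suspect,v1) N3.N1=(alive,v0) N3.N2=(alive,v0) N3.N3=(alive,v0) | N1.N0=(suspect,v1) N1.N1=(alive,v0) N1.N2=(alive,v0) N1.N3=(alive,v0)
Op 8: gossip N3<->N1 -> N3.N0=(suspect,v1) N3.N1=(alive,v0) N3.N2=(alive,v0) N3.N3=(alive,v0) | N1.N0=(suspect,v1) N1.N1=(alive,v0) N1.N2=(alive,v0) N1.N3=(alive,v0)
Op 9: gossip N1<->N3 -> N1.N0=(suspect,v1) N1.N1=(alive,v0) N1.N2=(alive,v0) N1.N3=(alive,v0) | N3.N0=(suspect,v1) N3.N1=(alive,v0) N3.N2=(alive,v0) N3.N3=(alive,v0)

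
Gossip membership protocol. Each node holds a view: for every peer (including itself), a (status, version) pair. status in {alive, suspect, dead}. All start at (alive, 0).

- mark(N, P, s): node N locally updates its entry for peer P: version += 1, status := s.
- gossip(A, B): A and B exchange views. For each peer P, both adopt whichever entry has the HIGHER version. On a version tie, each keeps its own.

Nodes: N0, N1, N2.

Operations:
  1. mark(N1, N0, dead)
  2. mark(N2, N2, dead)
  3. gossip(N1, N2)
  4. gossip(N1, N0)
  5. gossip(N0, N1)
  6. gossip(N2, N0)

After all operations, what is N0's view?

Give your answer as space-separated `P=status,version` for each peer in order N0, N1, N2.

Op 1: N1 marks N0=dead -> (dead,v1)
Op 2: N2 marks N2=dead -> (dead,v1)
Op 3: gossip N1<->N2 -> N1.N0=(dead,v1) N1.N1=(alive,v0) N1.N2=(dead,v1) | N2.N0=(dead,v1) N2.N1=(alive,v0) N2.N2=(dead,v1)
Op 4: gossip N1<->N0 -> N1.N0=(dead,v1) N1.N1=(alive,v0) N1.N2=(dead,v1) | N0.N0=(dead,v1) N0.N1=(alive,v0) N0.N2=(dead,v1)
Op 5: gossip N0<->N1 -> N0.N0=(dead,v1) N0.N1=(alive,v0) N0.N2=(dead,v1) | N1.N0=(dead,v1) N1.N1=(alive,v0) N1.N2=(dead,v1)
Op 6: gossip N2<->N0 -> N2.N0=(dead,v1) N2.N1=(alive,v0) N2.N2=(dead,v1) | N0.N0=(dead,v1) N0.N1=(alive,v0) N0.N2=(dead,v1)

Answer: N0=dead,1 N1=alive,0 N2=dead,1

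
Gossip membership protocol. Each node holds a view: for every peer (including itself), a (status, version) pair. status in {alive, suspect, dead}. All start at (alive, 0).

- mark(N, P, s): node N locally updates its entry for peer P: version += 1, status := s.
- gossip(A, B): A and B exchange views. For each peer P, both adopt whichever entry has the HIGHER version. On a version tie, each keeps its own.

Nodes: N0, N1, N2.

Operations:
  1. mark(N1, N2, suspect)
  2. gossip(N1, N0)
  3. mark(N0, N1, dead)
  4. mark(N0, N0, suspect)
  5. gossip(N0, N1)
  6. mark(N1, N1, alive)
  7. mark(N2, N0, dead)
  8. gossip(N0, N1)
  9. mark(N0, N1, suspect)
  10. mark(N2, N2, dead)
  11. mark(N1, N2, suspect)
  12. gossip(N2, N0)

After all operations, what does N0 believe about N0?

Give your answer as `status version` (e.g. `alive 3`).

Op 1: N1 marks N2=suspect -> (suspect,v1)
Op 2: gossip N1<->N0 -> N1.N0=(alive,v0) N1.N1=(alive,v0) N1.N2=(suspect,v1) | N0.N0=(alive,v0) N0.N1=(alive,v0) N0.N2=(suspect,v1)
Op 3: N0 marks N1=dead -> (dead,v1)
Op 4: N0 marks N0=suspect -> (suspect,v1)
Op 5: gossip N0<->N1 -> N0.N0=(suspect,v1) N0.N1=(dead,v1) N0.N2=(suspect,v1) | N1.N0=(suspect,v1) N1.N1=(dead,v1) N1.N2=(suspect,v1)
Op 6: N1 marks N1=alive -> (alive,v2)
Op 7: N2 marks N0=dead -> (dead,v1)
Op 8: gossip N0<->N1 -> N0.N0=(suspect,v1) N0.N1=(alive,v2) N0.N2=(suspect,v1) | N1.N0=(suspect,v1) N1.N1=(alive,v2) N1.N2=(suspect,v1)
Op 9: N0 marks N1=suspect -> (suspect,v3)
Op 10: N2 marks N2=dead -> (dead,v1)
Op 11: N1 marks N2=suspect -> (suspect,v2)
Op 12: gossip N2<->N0 -> N2.N0=(dead,v1) N2.N1=(suspect,v3) N2.N2=(dead,v1) | N0.N0=(suspect,v1) N0.N1=(suspect,v3) N0.N2=(suspect,v1)

Answer: suspect 1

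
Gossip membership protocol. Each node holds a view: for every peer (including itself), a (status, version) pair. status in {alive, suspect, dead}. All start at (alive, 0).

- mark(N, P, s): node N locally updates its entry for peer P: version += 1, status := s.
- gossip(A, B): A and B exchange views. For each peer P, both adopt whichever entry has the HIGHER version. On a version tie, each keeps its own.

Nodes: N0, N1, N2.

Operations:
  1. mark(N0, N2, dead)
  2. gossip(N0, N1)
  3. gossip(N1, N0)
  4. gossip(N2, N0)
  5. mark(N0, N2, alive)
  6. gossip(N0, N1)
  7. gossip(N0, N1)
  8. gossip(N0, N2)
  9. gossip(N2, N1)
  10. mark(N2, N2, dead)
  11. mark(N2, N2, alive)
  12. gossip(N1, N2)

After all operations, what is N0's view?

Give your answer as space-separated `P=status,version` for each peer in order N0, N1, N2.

Answer: N0=alive,0 N1=alive,0 N2=alive,2

Derivation:
Op 1: N0 marks N2=dead -> (dead,v1)
Op 2: gossip N0<->N1 -> N0.N0=(alive,v0) N0.N1=(alive,v0) N0.N2=(dead,v1) | N1.N0=(alive,v0) N1.N1=(alive,v0) N1.N2=(dead,v1)
Op 3: gossip N1<->N0 -> N1.N0=(alive,v0) N1.N1=(alive,v0) N1.N2=(dead,v1) | N0.N0=(alive,v0) N0.N1=(alive,v0) N0.N2=(dead,v1)
Op 4: gossip N2<->N0 -> N2.N0=(alive,v0) N2.N1=(alive,v0) N2.N2=(dead,v1) | N0.N0=(alive,v0) N0.N1=(alive,v0) N0.N2=(dead,v1)
Op 5: N0 marks N2=alive -> (alive,v2)
Op 6: gossip N0<->N1 -> N0.N0=(alive,v0) N0.N1=(alive,v0) N0.N2=(alive,v2) | N1.N0=(alive,v0) N1.N1=(alive,v0) N1.N2=(alive,v2)
Op 7: gossip N0<->N1 -> N0.N0=(alive,v0) N0.N1=(alive,v0) N0.N2=(alive,v2) | N1.N0=(alive,v0) N1.N1=(alive,v0) N1.N2=(alive,v2)
Op 8: gossip N0<->N2 -> N0.N0=(alive,v0) N0.N1=(alive,v0) N0.N2=(alive,v2) | N2.N0=(alive,v0) N2.N1=(alive,v0) N2.N2=(alive,v2)
Op 9: gossip N2<->N1 -> N2.N0=(alive,v0) N2.N1=(alive,v0) N2.N2=(alive,v2) | N1.N0=(alive,v0) N1.N1=(alive,v0) N1.N2=(alive,v2)
Op 10: N2 marks N2=dead -> (dead,v3)
Op 11: N2 marks N2=alive -> (alive,v4)
Op 12: gossip N1<->N2 -> N1.N0=(alive,v0) N1.N1=(alive,v0) N1.N2=(alive,v4) | N2.N0=(alive,v0) N2.N1=(alive,v0) N2.N2=(alive,v4)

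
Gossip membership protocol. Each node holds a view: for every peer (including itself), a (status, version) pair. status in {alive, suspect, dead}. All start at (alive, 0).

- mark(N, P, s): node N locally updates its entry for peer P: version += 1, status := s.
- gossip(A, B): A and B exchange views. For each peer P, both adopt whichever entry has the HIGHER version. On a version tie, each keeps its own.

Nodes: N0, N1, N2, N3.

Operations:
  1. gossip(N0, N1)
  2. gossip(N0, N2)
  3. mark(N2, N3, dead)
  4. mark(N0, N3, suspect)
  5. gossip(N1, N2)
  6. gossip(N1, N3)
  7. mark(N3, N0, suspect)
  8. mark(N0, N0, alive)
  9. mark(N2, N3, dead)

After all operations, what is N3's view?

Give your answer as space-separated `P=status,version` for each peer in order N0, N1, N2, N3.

Op 1: gossip N0<->N1 -> N0.N0=(alive,v0) N0.N1=(alive,v0) N0.N2=(alive,v0) N0.N3=(alive,v0) | N1.N0=(alive,v0) N1.N1=(alive,v0) N1.N2=(alive,v0) N1.N3=(alive,v0)
Op 2: gossip N0<->N2 -> N0.N0=(alive,v0) N0.N1=(alive,v0) N0.N2=(alive,v0) N0.N3=(alive,v0) | N2.N0=(alive,v0) N2.N1=(alive,v0) N2.N2=(alive,v0) N2.N3=(alive,v0)
Op 3: N2 marks N3=dead -> (dead,v1)
Op 4: N0 marks N3=suspect -> (suspect,v1)
Op 5: gossip N1<->N2 -> N1.N0=(alive,v0) N1.N1=(alive,v0) N1.N2=(alive,v0) N1.N3=(dead,v1) | N2.N0=(alive,v0) N2.N1=(alive,v0) N2.N2=(alive,v0) N2.N3=(dead,v1)
Op 6: gossip N1<->N3 -> N1.N0=(alive,v0) N1.N1=(alive,v0) N1.N2=(alive,v0) N1.N3=(dead,v1) | N3.N0=(alive,v0) N3.N1=(alive,v0) N3.N2=(alive,v0) N3.N3=(dead,v1)
Op 7: N3 marks N0=suspect -> (suspect,v1)
Op 8: N0 marks N0=alive -> (alive,v1)
Op 9: N2 marks N3=dead -> (dead,v2)

Answer: N0=suspect,1 N1=alive,0 N2=alive,0 N3=dead,1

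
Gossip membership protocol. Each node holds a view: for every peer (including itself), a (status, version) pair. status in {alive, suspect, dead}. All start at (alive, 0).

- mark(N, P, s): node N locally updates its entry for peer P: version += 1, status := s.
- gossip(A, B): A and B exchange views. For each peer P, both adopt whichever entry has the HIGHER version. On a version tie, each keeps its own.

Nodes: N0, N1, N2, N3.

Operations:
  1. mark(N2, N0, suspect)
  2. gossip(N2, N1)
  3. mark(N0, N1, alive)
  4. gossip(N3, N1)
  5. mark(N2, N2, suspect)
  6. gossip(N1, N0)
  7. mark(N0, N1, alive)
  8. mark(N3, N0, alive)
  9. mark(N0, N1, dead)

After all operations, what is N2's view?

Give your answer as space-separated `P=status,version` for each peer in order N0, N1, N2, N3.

Answer: N0=suspect,1 N1=alive,0 N2=suspect,1 N3=alive,0

Derivation:
Op 1: N2 marks N0=suspect -> (suspect,v1)
Op 2: gossip N2<->N1 -> N2.N0=(suspect,v1) N2.N1=(alive,v0) N2.N2=(alive,v0) N2.N3=(alive,v0) | N1.N0=(suspect,v1) N1.N1=(alive,v0) N1.N2=(alive,v0) N1.N3=(alive,v0)
Op 3: N0 marks N1=alive -> (alive,v1)
Op 4: gossip N3<->N1 -> N3.N0=(suspect,v1) N3.N1=(alive,v0) N3.N2=(alive,v0) N3.N3=(alive,v0) | N1.N0=(suspect,v1) N1.N1=(alive,v0) N1.N2=(alive,v0) N1.N3=(alive,v0)
Op 5: N2 marks N2=suspect -> (suspect,v1)
Op 6: gossip N1<->N0 -> N1.N0=(suspect,v1) N1.N1=(alive,v1) N1.N2=(alive,v0) N1.N3=(alive,v0) | N0.N0=(suspect,v1) N0.N1=(alive,v1) N0.N2=(alive,v0) N0.N3=(alive,v0)
Op 7: N0 marks N1=alive -> (alive,v2)
Op 8: N3 marks N0=alive -> (alive,v2)
Op 9: N0 marks N1=dead -> (dead,v3)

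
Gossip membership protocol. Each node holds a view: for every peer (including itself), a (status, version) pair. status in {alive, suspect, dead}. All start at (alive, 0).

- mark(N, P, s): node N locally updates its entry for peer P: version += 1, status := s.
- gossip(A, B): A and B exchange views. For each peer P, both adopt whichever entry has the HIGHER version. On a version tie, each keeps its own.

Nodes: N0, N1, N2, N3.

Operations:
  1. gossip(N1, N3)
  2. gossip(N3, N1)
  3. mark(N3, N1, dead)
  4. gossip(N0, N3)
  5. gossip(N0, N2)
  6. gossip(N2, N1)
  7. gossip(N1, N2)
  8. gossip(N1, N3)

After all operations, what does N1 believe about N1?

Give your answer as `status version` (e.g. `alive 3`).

Op 1: gossip N1<->N3 -> N1.N0=(alive,v0) N1.N1=(alive,v0) N1.N2=(alive,v0) N1.N3=(alive,v0) | N3.N0=(alive,v0) N3.N1=(alive,v0) N3.N2=(alive,v0) N3.N3=(alive,v0)
Op 2: gossip N3<->N1 -> N3.N0=(alive,v0) N3.N1=(alive,v0) N3.N2=(alive,v0) N3.N3=(alive,v0) | N1.N0=(alive,v0) N1.N1=(alive,v0) N1.N2=(alive,v0) N1.N3=(alive,v0)
Op 3: N3 marks N1=dead -> (dead,v1)
Op 4: gossip N0<->N3 -> N0.N0=(alive,v0) N0.N1=(dead,v1) N0.N2=(alive,v0) N0.N3=(alive,v0) | N3.N0=(alive,v0) N3.N1=(dead,v1) N3.N2=(alive,v0) N3.N3=(alive,v0)
Op 5: gossip N0<->N2 -> N0.N0=(alive,v0) N0.N1=(dead,v1) N0.N2=(alive,v0) N0.N3=(alive,v0) | N2.N0=(alive,v0) N2.N1=(dead,v1) N2.N2=(alive,v0) N2.N3=(alive,v0)
Op 6: gossip N2<->N1 -> N2.N0=(alive,v0) N2.N1=(dead,v1) N2.N2=(alive,v0) N2.N3=(alive,v0) | N1.N0=(alive,v0) N1.N1=(dead,v1) N1.N2=(alive,v0) N1.N3=(alive,v0)
Op 7: gossip N1<->N2 -> N1.N0=(alive,v0) N1.N1=(dead,v1) N1.N2=(alive,v0) N1.N3=(alive,v0) | N2.N0=(alive,v0) N2.N1=(dead,v1) N2.N2=(alive,v0) N2.N3=(alive,v0)
Op 8: gossip N1<->N3 -> N1.N0=(alive,v0) N1.N1=(dead,v1) N1.N2=(alive,v0) N1.N3=(alive,v0) | N3.N0=(alive,v0) N3.N1=(dead,v1) N3.N2=(alive,v0) N3.N3=(alive,v0)

Answer: dead 1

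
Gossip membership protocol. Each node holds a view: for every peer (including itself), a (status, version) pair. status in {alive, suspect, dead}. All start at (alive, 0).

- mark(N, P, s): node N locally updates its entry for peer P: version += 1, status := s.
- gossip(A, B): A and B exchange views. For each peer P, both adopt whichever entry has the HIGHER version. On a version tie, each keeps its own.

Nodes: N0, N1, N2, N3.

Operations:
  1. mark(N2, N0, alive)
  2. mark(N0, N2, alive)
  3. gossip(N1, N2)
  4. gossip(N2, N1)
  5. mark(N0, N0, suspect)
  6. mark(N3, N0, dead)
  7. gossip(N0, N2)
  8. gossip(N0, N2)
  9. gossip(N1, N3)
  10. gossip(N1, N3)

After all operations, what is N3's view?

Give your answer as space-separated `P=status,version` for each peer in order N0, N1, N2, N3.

Answer: N0=dead,1 N1=alive,0 N2=alive,0 N3=alive,0

Derivation:
Op 1: N2 marks N0=alive -> (alive,v1)
Op 2: N0 marks N2=alive -> (alive,v1)
Op 3: gossip N1<->N2 -> N1.N0=(alive,v1) N1.N1=(alive,v0) N1.N2=(alive,v0) N1.N3=(alive,v0) | N2.N0=(alive,v1) N2.N1=(alive,v0) N2.N2=(alive,v0) N2.N3=(alive,v0)
Op 4: gossip N2<->N1 -> N2.N0=(alive,v1) N2.N1=(alive,v0) N2.N2=(alive,v0) N2.N3=(alive,v0) | N1.N0=(alive,v1) N1.N1=(alive,v0) N1.N2=(alive,v0) N1.N3=(alive,v0)
Op 5: N0 marks N0=suspect -> (suspect,v1)
Op 6: N3 marks N0=dead -> (dead,v1)
Op 7: gossip N0<->N2 -> N0.N0=(suspect,v1) N0.N1=(alive,v0) N0.N2=(alive,v1) N0.N3=(alive,v0) | N2.N0=(alive,v1) N2.N1=(alive,v0) N2.N2=(alive,v1) N2.N3=(alive,v0)
Op 8: gossip N0<->N2 -> N0.N0=(suspect,v1) N0.N1=(alive,v0) N0.N2=(alive,v1) N0.N3=(alive,v0) | N2.N0=(alive,v1) N2.N1=(alive,v0) N2.N2=(alive,v1) N2.N3=(alive,v0)
Op 9: gossip N1<->N3 -> N1.N0=(alive,v1) N1.N1=(alive,v0) N1.N2=(alive,v0) N1.N3=(alive,v0) | N3.N0=(dead,v1) N3.N1=(alive,v0) N3.N2=(alive,v0) N3.N3=(alive,v0)
Op 10: gossip N1<->N3 -> N1.N0=(alive,v1) N1.N1=(alive,v0) N1.N2=(alive,v0) N1.N3=(alive,v0) | N3.N0=(dead,v1) N3.N1=(alive,v0) N3.N2=(alive,v0) N3.N3=(alive,v0)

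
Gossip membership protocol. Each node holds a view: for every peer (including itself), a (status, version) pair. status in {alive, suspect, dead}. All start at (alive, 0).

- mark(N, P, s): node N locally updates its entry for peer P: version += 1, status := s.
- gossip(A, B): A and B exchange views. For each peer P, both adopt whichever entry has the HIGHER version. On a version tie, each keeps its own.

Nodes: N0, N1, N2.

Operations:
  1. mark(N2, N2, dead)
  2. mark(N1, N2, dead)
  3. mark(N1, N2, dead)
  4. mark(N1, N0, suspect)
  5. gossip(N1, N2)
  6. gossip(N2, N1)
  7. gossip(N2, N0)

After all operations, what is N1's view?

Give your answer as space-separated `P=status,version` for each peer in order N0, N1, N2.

Answer: N0=suspect,1 N1=alive,0 N2=dead,2

Derivation:
Op 1: N2 marks N2=dead -> (dead,v1)
Op 2: N1 marks N2=dead -> (dead,v1)
Op 3: N1 marks N2=dead -> (dead,v2)
Op 4: N1 marks N0=suspect -> (suspect,v1)
Op 5: gossip N1<->N2 -> N1.N0=(suspect,v1) N1.N1=(alive,v0) N1.N2=(dead,v2) | N2.N0=(suspect,v1) N2.N1=(alive,v0) N2.N2=(dead,v2)
Op 6: gossip N2<->N1 -> N2.N0=(suspect,v1) N2.N1=(alive,v0) N2.N2=(dead,v2) | N1.N0=(suspect,v1) N1.N1=(alive,v0) N1.N2=(dead,v2)
Op 7: gossip N2<->N0 -> N2.N0=(suspect,v1) N2.N1=(alive,v0) N2.N2=(dead,v2) | N0.N0=(suspect,v1) N0.N1=(alive,v0) N0.N2=(dead,v2)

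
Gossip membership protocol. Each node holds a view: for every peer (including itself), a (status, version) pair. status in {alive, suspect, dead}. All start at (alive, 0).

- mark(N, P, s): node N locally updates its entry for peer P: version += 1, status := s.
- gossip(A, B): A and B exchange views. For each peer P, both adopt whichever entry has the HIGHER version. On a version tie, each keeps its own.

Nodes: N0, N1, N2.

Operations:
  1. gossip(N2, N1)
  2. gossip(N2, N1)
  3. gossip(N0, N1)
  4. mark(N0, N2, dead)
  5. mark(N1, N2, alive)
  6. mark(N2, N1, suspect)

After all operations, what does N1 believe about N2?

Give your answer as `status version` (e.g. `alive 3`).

Answer: alive 1

Derivation:
Op 1: gossip N2<->N1 -> N2.N0=(alive,v0) N2.N1=(alive,v0) N2.N2=(alive,v0) | N1.N0=(alive,v0) N1.N1=(alive,v0) N1.N2=(alive,v0)
Op 2: gossip N2<->N1 -> N2.N0=(alive,v0) N2.N1=(alive,v0) N2.N2=(alive,v0) | N1.N0=(alive,v0) N1.N1=(alive,v0) N1.N2=(alive,v0)
Op 3: gossip N0<->N1 -> N0.N0=(alive,v0) N0.N1=(alive,v0) N0.N2=(alive,v0) | N1.N0=(alive,v0) N1.N1=(alive,v0) N1.N2=(alive,v0)
Op 4: N0 marks N2=dead -> (dead,v1)
Op 5: N1 marks N2=alive -> (alive,v1)
Op 6: N2 marks N1=suspect -> (suspect,v1)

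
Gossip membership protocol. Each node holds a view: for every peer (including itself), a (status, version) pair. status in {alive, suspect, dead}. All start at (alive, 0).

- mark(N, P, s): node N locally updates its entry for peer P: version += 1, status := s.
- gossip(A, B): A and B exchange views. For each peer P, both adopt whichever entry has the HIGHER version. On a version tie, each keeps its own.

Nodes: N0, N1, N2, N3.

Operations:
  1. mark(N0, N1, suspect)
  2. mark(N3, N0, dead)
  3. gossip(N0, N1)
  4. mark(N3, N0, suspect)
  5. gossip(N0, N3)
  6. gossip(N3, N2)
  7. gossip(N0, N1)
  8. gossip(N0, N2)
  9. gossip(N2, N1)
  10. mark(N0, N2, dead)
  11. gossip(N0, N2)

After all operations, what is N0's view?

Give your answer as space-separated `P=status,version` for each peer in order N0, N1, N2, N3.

Answer: N0=suspect,2 N1=suspect,1 N2=dead,1 N3=alive,0

Derivation:
Op 1: N0 marks N1=suspect -> (suspect,v1)
Op 2: N3 marks N0=dead -> (dead,v1)
Op 3: gossip N0<->N1 -> N0.N0=(alive,v0) N0.N1=(suspect,v1) N0.N2=(alive,v0) N0.N3=(alive,v0) | N1.N0=(alive,v0) N1.N1=(suspect,v1) N1.N2=(alive,v0) N1.N3=(alive,v0)
Op 4: N3 marks N0=suspect -> (suspect,v2)
Op 5: gossip N0<->N3 -> N0.N0=(suspect,v2) N0.N1=(suspect,v1) N0.N2=(alive,v0) N0.N3=(alive,v0) | N3.N0=(suspect,v2) N3.N1=(suspect,v1) N3.N2=(alive,v0) N3.N3=(alive,v0)
Op 6: gossip N3<->N2 -> N3.N0=(suspect,v2) N3.N1=(suspect,v1) N3.N2=(alive,v0) N3.N3=(alive,v0) | N2.N0=(suspect,v2) N2.N1=(suspect,v1) N2.N2=(alive,v0) N2.N3=(alive,v0)
Op 7: gossip N0<->N1 -> N0.N0=(suspect,v2) N0.N1=(suspect,v1) N0.N2=(alive,v0) N0.N3=(alive,v0) | N1.N0=(suspect,v2) N1.N1=(suspect,v1) N1.N2=(alive,v0) N1.N3=(alive,v0)
Op 8: gossip N0<->N2 -> N0.N0=(suspect,v2) N0.N1=(suspect,v1) N0.N2=(alive,v0) N0.N3=(alive,v0) | N2.N0=(suspect,v2) N2.N1=(suspect,v1) N2.N2=(alive,v0) N2.N3=(alive,v0)
Op 9: gossip N2<->N1 -> N2.N0=(suspect,v2) N2.N1=(suspect,v1) N2.N2=(alive,v0) N2.N3=(alive,v0) | N1.N0=(suspect,v2) N1.N1=(suspect,v1) N1.N2=(alive,v0) N1.N3=(alive,v0)
Op 10: N0 marks N2=dead -> (dead,v1)
Op 11: gossip N0<->N2 -> N0.N0=(suspect,v2) N0.N1=(suspect,v1) N0.N2=(dead,v1) N0.N3=(alive,v0) | N2.N0=(suspect,v2) N2.N1=(suspect,v1) N2.N2=(dead,v1) N2.N3=(alive,v0)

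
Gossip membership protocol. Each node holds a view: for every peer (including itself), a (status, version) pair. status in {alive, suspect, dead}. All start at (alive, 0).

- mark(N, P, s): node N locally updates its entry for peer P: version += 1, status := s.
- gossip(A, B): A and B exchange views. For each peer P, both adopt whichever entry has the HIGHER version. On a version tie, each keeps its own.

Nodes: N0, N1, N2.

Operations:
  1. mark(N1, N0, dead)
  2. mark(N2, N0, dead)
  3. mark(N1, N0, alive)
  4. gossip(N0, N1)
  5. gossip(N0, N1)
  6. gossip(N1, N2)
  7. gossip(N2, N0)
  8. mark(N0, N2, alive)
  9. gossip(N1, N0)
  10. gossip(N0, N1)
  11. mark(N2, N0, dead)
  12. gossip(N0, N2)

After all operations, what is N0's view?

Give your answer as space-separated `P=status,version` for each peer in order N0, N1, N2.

Answer: N0=dead,3 N1=alive,0 N2=alive,1

Derivation:
Op 1: N1 marks N0=dead -> (dead,v1)
Op 2: N2 marks N0=dead -> (dead,v1)
Op 3: N1 marks N0=alive -> (alive,v2)
Op 4: gossip N0<->N1 -> N0.N0=(alive,v2) N0.N1=(alive,v0) N0.N2=(alive,v0) | N1.N0=(alive,v2) N1.N1=(alive,v0) N1.N2=(alive,v0)
Op 5: gossip N0<->N1 -> N0.N0=(alive,v2) N0.N1=(alive,v0) N0.N2=(alive,v0) | N1.N0=(alive,v2) N1.N1=(alive,v0) N1.N2=(alive,v0)
Op 6: gossip N1<->N2 -> N1.N0=(alive,v2) N1.N1=(alive,v0) N1.N2=(alive,v0) | N2.N0=(alive,v2) N2.N1=(alive,v0) N2.N2=(alive,v0)
Op 7: gossip N2<->N0 -> N2.N0=(alive,v2) N2.N1=(alive,v0) N2.N2=(alive,v0) | N0.N0=(alive,v2) N0.N1=(alive,v0) N0.N2=(alive,v0)
Op 8: N0 marks N2=alive -> (alive,v1)
Op 9: gossip N1<->N0 -> N1.N0=(alive,v2) N1.N1=(alive,v0) N1.N2=(alive,v1) | N0.N0=(alive,v2) N0.N1=(alive,v0) N0.N2=(alive,v1)
Op 10: gossip N0<->N1 -> N0.N0=(alive,v2) N0.N1=(alive,v0) N0.N2=(alive,v1) | N1.N0=(alive,v2) N1.N1=(alive,v0) N1.N2=(alive,v1)
Op 11: N2 marks N0=dead -> (dead,v3)
Op 12: gossip N0<->N2 -> N0.N0=(dead,v3) N0.N1=(alive,v0) N0.N2=(alive,v1) | N2.N0=(dead,v3) N2.N1=(alive,v0) N2.N2=(alive,v1)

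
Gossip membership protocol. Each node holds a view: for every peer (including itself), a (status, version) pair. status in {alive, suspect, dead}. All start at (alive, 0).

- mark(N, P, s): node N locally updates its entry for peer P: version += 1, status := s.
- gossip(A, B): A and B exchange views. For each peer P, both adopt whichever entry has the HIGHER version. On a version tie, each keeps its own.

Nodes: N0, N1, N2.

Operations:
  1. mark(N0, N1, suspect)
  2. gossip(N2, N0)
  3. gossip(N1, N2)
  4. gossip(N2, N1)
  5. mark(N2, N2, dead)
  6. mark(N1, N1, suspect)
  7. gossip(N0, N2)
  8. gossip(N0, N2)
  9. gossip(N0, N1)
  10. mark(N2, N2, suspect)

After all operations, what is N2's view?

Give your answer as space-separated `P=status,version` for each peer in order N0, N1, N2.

Answer: N0=alive,0 N1=suspect,1 N2=suspect,2

Derivation:
Op 1: N0 marks N1=suspect -> (suspect,v1)
Op 2: gossip N2<->N0 -> N2.N0=(alive,v0) N2.N1=(suspect,v1) N2.N2=(alive,v0) | N0.N0=(alive,v0) N0.N1=(suspect,v1) N0.N2=(alive,v0)
Op 3: gossip N1<->N2 -> N1.N0=(alive,v0) N1.N1=(suspect,v1) N1.N2=(alive,v0) | N2.N0=(alive,v0) N2.N1=(suspect,v1) N2.N2=(alive,v0)
Op 4: gossip N2<->N1 -> N2.N0=(alive,v0) N2.N1=(suspect,v1) N2.N2=(alive,v0) | N1.N0=(alive,v0) N1.N1=(suspect,v1) N1.N2=(alive,v0)
Op 5: N2 marks N2=dead -> (dead,v1)
Op 6: N1 marks N1=suspect -> (suspect,v2)
Op 7: gossip N0<->N2 -> N0.N0=(alive,v0) N0.N1=(suspect,v1) N0.N2=(dead,v1) | N2.N0=(alive,v0) N2.N1=(suspect,v1) N2.N2=(dead,v1)
Op 8: gossip N0<->N2 -> N0.N0=(alive,v0) N0.N1=(suspect,v1) N0.N2=(dead,v1) | N2.N0=(alive,v0) N2.N1=(suspect,v1) N2.N2=(dead,v1)
Op 9: gossip N0<->N1 -> N0.N0=(alive,v0) N0.N1=(suspect,v2) N0.N2=(dead,v1) | N1.N0=(alive,v0) N1.N1=(suspect,v2) N1.N2=(dead,v1)
Op 10: N2 marks N2=suspect -> (suspect,v2)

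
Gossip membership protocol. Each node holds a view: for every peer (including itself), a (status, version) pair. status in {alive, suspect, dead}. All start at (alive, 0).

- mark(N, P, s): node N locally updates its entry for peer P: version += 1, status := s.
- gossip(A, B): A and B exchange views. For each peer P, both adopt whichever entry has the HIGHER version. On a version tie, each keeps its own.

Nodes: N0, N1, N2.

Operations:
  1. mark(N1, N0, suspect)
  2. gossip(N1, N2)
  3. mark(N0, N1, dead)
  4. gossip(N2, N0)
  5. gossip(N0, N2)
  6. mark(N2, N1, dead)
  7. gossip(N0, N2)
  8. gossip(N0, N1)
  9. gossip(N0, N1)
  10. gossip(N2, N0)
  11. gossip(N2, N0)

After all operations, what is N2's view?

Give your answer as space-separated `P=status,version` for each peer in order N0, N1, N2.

Answer: N0=suspect,1 N1=dead,2 N2=alive,0

Derivation:
Op 1: N1 marks N0=suspect -> (suspect,v1)
Op 2: gossip N1<->N2 -> N1.N0=(suspect,v1) N1.N1=(alive,v0) N1.N2=(alive,v0) | N2.N0=(suspect,v1) N2.N1=(alive,v0) N2.N2=(alive,v0)
Op 3: N0 marks N1=dead -> (dead,v1)
Op 4: gossip N2<->N0 -> N2.N0=(suspect,v1) N2.N1=(dead,v1) N2.N2=(alive,v0) | N0.N0=(suspect,v1) N0.N1=(dead,v1) N0.N2=(alive,v0)
Op 5: gossip N0<->N2 -> N0.N0=(suspect,v1) N0.N1=(dead,v1) N0.N2=(alive,v0) | N2.N0=(suspect,v1) N2.N1=(dead,v1) N2.N2=(alive,v0)
Op 6: N2 marks N1=dead -> (dead,v2)
Op 7: gossip N0<->N2 -> N0.N0=(suspect,v1) N0.N1=(dead,v2) N0.N2=(alive,v0) | N2.N0=(suspect,v1) N2.N1=(dead,v2) N2.N2=(alive,v0)
Op 8: gossip N0<->N1 -> N0.N0=(suspect,v1) N0.N1=(dead,v2) N0.N2=(alive,v0) | N1.N0=(suspect,v1) N1.N1=(dead,v2) N1.N2=(alive,v0)
Op 9: gossip N0<->N1 -> N0.N0=(suspect,v1) N0.N1=(dead,v2) N0.N2=(alive,v0) | N1.N0=(suspect,v1) N1.N1=(dead,v2) N1.N2=(alive,v0)
Op 10: gossip N2<->N0 -> N2.N0=(suspect,v1) N2.N1=(dead,v2) N2.N2=(alive,v0) | N0.N0=(suspect,v1) N0.N1=(dead,v2) N0.N2=(alive,v0)
Op 11: gossip N2<->N0 -> N2.N0=(suspect,v1) N2.N1=(dead,v2) N2.N2=(alive,v0) | N0.N0=(suspect,v1) N0.N1=(dead,v2) N0.N2=(alive,v0)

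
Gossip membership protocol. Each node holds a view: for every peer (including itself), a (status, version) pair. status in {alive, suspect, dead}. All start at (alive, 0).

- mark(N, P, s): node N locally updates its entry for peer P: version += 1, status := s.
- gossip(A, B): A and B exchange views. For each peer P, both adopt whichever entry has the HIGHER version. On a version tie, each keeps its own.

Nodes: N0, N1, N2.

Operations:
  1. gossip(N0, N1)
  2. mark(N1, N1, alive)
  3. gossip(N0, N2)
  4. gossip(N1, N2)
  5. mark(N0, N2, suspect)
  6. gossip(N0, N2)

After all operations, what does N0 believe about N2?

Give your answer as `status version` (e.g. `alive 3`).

Answer: suspect 1

Derivation:
Op 1: gossip N0<->N1 -> N0.N0=(alive,v0) N0.N1=(alive,v0) N0.N2=(alive,v0) | N1.N0=(alive,v0) N1.N1=(alive,v0) N1.N2=(alive,v0)
Op 2: N1 marks N1=alive -> (alive,v1)
Op 3: gossip N0<->N2 -> N0.N0=(alive,v0) N0.N1=(alive,v0) N0.N2=(alive,v0) | N2.N0=(alive,v0) N2.N1=(alive,v0) N2.N2=(alive,v0)
Op 4: gossip N1<->N2 -> N1.N0=(alive,v0) N1.N1=(alive,v1) N1.N2=(alive,v0) | N2.N0=(alive,v0) N2.N1=(alive,v1) N2.N2=(alive,v0)
Op 5: N0 marks N2=suspect -> (suspect,v1)
Op 6: gossip N0<->N2 -> N0.N0=(alive,v0) N0.N1=(alive,v1) N0.N2=(suspect,v1) | N2.N0=(alive,v0) N2.N1=(alive,v1) N2.N2=(suspect,v1)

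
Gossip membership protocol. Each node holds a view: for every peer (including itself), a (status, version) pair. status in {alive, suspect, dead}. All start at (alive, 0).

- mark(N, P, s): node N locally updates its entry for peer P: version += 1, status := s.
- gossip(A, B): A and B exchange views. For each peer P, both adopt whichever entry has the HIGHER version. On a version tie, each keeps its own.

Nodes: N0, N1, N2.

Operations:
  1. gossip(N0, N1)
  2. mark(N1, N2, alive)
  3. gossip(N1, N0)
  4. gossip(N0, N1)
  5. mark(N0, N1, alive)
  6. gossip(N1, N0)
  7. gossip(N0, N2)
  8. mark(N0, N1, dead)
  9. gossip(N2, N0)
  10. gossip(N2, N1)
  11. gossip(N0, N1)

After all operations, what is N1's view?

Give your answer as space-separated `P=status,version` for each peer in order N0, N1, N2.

Op 1: gossip N0<->N1 -> N0.N0=(alive,v0) N0.N1=(alive,v0) N0.N2=(alive,v0) | N1.N0=(alive,v0) N1.N1=(alive,v0) N1.N2=(alive,v0)
Op 2: N1 marks N2=alive -> (alive,v1)
Op 3: gossip N1<->N0 -> N1.N0=(alive,v0) N1.N1=(alive,v0) N1.N2=(alive,v1) | N0.N0=(alive,v0) N0.N1=(alive,v0) N0.N2=(alive,v1)
Op 4: gossip N0<->N1 -> N0.N0=(alive,v0) N0.N1=(alive,v0) N0.N2=(alive,v1) | N1.N0=(alive,v0) N1.N1=(alive,v0) N1.N2=(alive,v1)
Op 5: N0 marks N1=alive -> (alive,v1)
Op 6: gossip N1<->N0 -> N1.N0=(alive,v0) N1.N1=(alive,v1) N1.N2=(alive,v1) | N0.N0=(alive,v0) N0.N1=(alive,v1) N0.N2=(alive,v1)
Op 7: gossip N0<->N2 -> N0.N0=(alive,v0) N0.N1=(alive,v1) N0.N2=(alive,v1) | N2.N0=(alive,v0) N2.N1=(alive,v1) N2.N2=(alive,v1)
Op 8: N0 marks N1=dead -> (dead,v2)
Op 9: gossip N2<->N0 -> N2.N0=(alive,v0) N2.N1=(dead,v2) N2.N2=(alive,v1) | N0.N0=(alive,v0) N0.N1=(dead,v2) N0.N2=(alive,v1)
Op 10: gossip N2<->N1 -> N2.N0=(alive,v0) N2.N1=(dead,v2) N2.N2=(alive,v1) | N1.N0=(alive,v0) N1.N1=(dead,v2) N1.N2=(alive,v1)
Op 11: gossip N0<->N1 -> N0.N0=(alive,v0) N0.N1=(dead,v2) N0.N2=(alive,v1) | N1.N0=(alive,v0) N1.N1=(dead,v2) N1.N2=(alive,v1)

Answer: N0=alive,0 N1=dead,2 N2=alive,1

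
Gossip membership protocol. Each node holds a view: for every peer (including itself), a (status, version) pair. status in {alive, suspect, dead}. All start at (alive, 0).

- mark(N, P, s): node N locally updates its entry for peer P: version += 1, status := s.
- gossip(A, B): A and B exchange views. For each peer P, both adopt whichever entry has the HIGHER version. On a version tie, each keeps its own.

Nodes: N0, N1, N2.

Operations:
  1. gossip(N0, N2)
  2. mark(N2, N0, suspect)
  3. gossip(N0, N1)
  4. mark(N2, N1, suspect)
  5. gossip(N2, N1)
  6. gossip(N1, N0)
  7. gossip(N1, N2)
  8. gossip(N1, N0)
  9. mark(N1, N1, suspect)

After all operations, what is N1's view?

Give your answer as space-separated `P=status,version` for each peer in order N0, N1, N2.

Answer: N0=suspect,1 N1=suspect,2 N2=alive,0

Derivation:
Op 1: gossip N0<->N2 -> N0.N0=(alive,v0) N0.N1=(alive,v0) N0.N2=(alive,v0) | N2.N0=(alive,v0) N2.N1=(alive,v0) N2.N2=(alive,v0)
Op 2: N2 marks N0=suspect -> (suspect,v1)
Op 3: gossip N0<->N1 -> N0.N0=(alive,v0) N0.N1=(alive,v0) N0.N2=(alive,v0) | N1.N0=(alive,v0) N1.N1=(alive,v0) N1.N2=(alive,v0)
Op 4: N2 marks N1=suspect -> (suspect,v1)
Op 5: gossip N2<->N1 -> N2.N0=(suspect,v1) N2.N1=(suspect,v1) N2.N2=(alive,v0) | N1.N0=(suspect,v1) N1.N1=(suspect,v1) N1.N2=(alive,v0)
Op 6: gossip N1<->N0 -> N1.N0=(suspect,v1) N1.N1=(suspect,v1) N1.N2=(alive,v0) | N0.N0=(suspect,v1) N0.N1=(suspect,v1) N0.N2=(alive,v0)
Op 7: gossip N1<->N2 -> N1.N0=(suspect,v1) N1.N1=(suspect,v1) N1.N2=(alive,v0) | N2.N0=(suspect,v1) N2.N1=(suspect,v1) N2.N2=(alive,v0)
Op 8: gossip N1<->N0 -> N1.N0=(suspect,v1) N1.N1=(suspect,v1) N1.N2=(alive,v0) | N0.N0=(suspect,v1) N0.N1=(suspect,v1) N0.N2=(alive,v0)
Op 9: N1 marks N1=suspect -> (suspect,v2)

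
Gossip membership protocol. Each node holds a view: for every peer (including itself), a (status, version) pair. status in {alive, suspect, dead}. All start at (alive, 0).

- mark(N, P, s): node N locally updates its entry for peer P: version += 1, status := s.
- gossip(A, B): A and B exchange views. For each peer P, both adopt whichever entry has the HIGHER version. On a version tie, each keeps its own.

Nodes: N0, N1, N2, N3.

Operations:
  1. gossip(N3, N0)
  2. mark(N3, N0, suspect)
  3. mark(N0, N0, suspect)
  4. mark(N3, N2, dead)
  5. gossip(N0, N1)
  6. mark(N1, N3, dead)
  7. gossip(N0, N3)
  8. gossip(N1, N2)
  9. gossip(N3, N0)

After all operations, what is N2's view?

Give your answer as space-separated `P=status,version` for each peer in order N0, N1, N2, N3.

Answer: N0=suspect,1 N1=alive,0 N2=alive,0 N3=dead,1

Derivation:
Op 1: gossip N3<->N0 -> N3.N0=(alive,v0) N3.N1=(alive,v0) N3.N2=(alive,v0) N3.N3=(alive,v0) | N0.N0=(alive,v0) N0.N1=(alive,v0) N0.N2=(alive,v0) N0.N3=(alive,v0)
Op 2: N3 marks N0=suspect -> (suspect,v1)
Op 3: N0 marks N0=suspect -> (suspect,v1)
Op 4: N3 marks N2=dead -> (dead,v1)
Op 5: gossip N0<->N1 -> N0.N0=(suspect,v1) N0.N1=(alive,v0) N0.N2=(alive,v0) N0.N3=(alive,v0) | N1.N0=(suspect,v1) N1.N1=(alive,v0) N1.N2=(alive,v0) N1.N3=(alive,v0)
Op 6: N1 marks N3=dead -> (dead,v1)
Op 7: gossip N0<->N3 -> N0.N0=(suspect,v1) N0.N1=(alive,v0) N0.N2=(dead,v1) N0.N3=(alive,v0) | N3.N0=(suspect,v1) N3.N1=(alive,v0) N3.N2=(dead,v1) N3.N3=(alive,v0)
Op 8: gossip N1<->N2 -> N1.N0=(suspect,v1) N1.N1=(alive,v0) N1.N2=(alive,v0) N1.N3=(dead,v1) | N2.N0=(suspect,v1) N2.N1=(alive,v0) N2.N2=(alive,v0) N2.N3=(dead,v1)
Op 9: gossip N3<->N0 -> N3.N0=(suspect,v1) N3.N1=(alive,v0) N3.N2=(dead,v1) N3.N3=(alive,v0) | N0.N0=(suspect,v1) N0.N1=(alive,v0) N0.N2=(dead,v1) N0.N3=(alive,v0)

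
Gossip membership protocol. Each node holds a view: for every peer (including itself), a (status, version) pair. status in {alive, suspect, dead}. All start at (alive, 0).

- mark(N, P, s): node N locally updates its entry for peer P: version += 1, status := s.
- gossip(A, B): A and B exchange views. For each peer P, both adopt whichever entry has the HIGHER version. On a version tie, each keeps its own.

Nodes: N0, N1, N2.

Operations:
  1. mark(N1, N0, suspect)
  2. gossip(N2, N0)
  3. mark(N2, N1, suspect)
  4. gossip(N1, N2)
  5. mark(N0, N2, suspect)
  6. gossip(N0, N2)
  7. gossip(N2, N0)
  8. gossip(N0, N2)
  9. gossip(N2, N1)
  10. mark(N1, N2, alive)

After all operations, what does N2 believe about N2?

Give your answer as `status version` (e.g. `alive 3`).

Answer: suspect 1

Derivation:
Op 1: N1 marks N0=suspect -> (suspect,v1)
Op 2: gossip N2<->N0 -> N2.N0=(alive,v0) N2.N1=(alive,v0) N2.N2=(alive,v0) | N0.N0=(alive,v0) N0.N1=(alive,v0) N0.N2=(alive,v0)
Op 3: N2 marks N1=suspect -> (suspect,v1)
Op 4: gossip N1<->N2 -> N1.N0=(suspect,v1) N1.N1=(suspect,v1) N1.N2=(alive,v0) | N2.N0=(suspect,v1) N2.N1=(suspect,v1) N2.N2=(alive,v0)
Op 5: N0 marks N2=suspect -> (suspect,v1)
Op 6: gossip N0<->N2 -> N0.N0=(suspect,v1) N0.N1=(suspect,v1) N0.N2=(suspect,v1) | N2.N0=(suspect,v1) N2.N1=(suspect,v1) N2.N2=(suspect,v1)
Op 7: gossip N2<->N0 -> N2.N0=(suspect,v1) N2.N1=(suspect,v1) N2.N2=(suspect,v1) | N0.N0=(suspect,v1) N0.N1=(suspect,v1) N0.N2=(suspect,v1)
Op 8: gossip N0<->N2 -> N0.N0=(suspect,v1) N0.N1=(suspect,v1) N0.N2=(suspect,v1) | N2.N0=(suspect,v1) N2.N1=(suspect,v1) N2.N2=(suspect,v1)
Op 9: gossip N2<->N1 -> N2.N0=(suspect,v1) N2.N1=(suspect,v1) N2.N2=(suspect,v1) | N1.N0=(suspect,v1) N1.N1=(suspect,v1) N1.N2=(suspect,v1)
Op 10: N1 marks N2=alive -> (alive,v2)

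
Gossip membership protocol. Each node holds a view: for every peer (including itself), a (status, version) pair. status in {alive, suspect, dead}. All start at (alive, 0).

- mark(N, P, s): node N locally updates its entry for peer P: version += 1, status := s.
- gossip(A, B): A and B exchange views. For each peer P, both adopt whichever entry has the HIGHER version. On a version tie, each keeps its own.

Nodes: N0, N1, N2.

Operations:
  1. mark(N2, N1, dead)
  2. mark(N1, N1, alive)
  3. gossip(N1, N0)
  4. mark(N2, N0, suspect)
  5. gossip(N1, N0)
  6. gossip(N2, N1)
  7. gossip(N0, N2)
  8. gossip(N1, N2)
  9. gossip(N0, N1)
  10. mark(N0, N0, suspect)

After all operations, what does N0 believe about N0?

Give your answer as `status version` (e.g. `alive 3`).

Answer: suspect 2

Derivation:
Op 1: N2 marks N1=dead -> (dead,v1)
Op 2: N1 marks N1=alive -> (alive,v1)
Op 3: gossip N1<->N0 -> N1.N0=(alive,v0) N1.N1=(alive,v1) N1.N2=(alive,v0) | N0.N0=(alive,v0) N0.N1=(alive,v1) N0.N2=(alive,v0)
Op 4: N2 marks N0=suspect -> (suspect,v1)
Op 5: gossip N1<->N0 -> N1.N0=(alive,v0) N1.N1=(alive,v1) N1.N2=(alive,v0) | N0.N0=(alive,v0) N0.N1=(alive,v1) N0.N2=(alive,v0)
Op 6: gossip N2<->N1 -> N2.N0=(suspect,v1) N2.N1=(dead,v1) N2.N2=(alive,v0) | N1.N0=(suspect,v1) N1.N1=(alive,v1) N1.N2=(alive,v0)
Op 7: gossip N0<->N2 -> N0.N0=(suspect,v1) N0.N1=(alive,v1) N0.N2=(alive,v0) | N2.N0=(suspect,v1) N2.N1=(dead,v1) N2.N2=(alive,v0)
Op 8: gossip N1<->N2 -> N1.N0=(suspect,v1) N1.N1=(alive,v1) N1.N2=(alive,v0) | N2.N0=(suspect,v1) N2.N1=(dead,v1) N2.N2=(alive,v0)
Op 9: gossip N0<->N1 -> N0.N0=(suspect,v1) N0.N1=(alive,v1) N0.N2=(alive,v0) | N1.N0=(suspect,v1) N1.N1=(alive,v1) N1.N2=(alive,v0)
Op 10: N0 marks N0=suspect -> (suspect,v2)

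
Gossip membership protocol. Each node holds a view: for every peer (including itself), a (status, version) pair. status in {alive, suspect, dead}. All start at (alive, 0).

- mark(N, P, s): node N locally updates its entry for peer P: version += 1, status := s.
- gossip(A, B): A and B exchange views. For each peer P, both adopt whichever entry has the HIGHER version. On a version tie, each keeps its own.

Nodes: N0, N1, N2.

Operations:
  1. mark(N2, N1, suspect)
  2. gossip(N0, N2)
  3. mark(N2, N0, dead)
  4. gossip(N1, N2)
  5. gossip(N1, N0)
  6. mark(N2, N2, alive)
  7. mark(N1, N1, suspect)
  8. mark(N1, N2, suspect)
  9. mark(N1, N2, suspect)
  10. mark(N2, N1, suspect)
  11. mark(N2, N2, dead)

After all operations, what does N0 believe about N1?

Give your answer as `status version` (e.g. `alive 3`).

Op 1: N2 marks N1=suspect -> (suspect,v1)
Op 2: gossip N0<->N2 -> N0.N0=(alive,v0) N0.N1=(suspect,v1) N0.N2=(alive,v0) | N2.N0=(alive,v0) N2.N1=(suspect,v1) N2.N2=(alive,v0)
Op 3: N2 marks N0=dead -> (dead,v1)
Op 4: gossip N1<->N2 -> N1.N0=(dead,v1) N1.N1=(suspect,v1) N1.N2=(alive,v0) | N2.N0=(dead,v1) N2.N1=(suspect,v1) N2.N2=(alive,v0)
Op 5: gossip N1<->N0 -> N1.N0=(dead,v1) N1.N1=(suspect,v1) N1.N2=(alive,v0) | N0.N0=(dead,v1) N0.N1=(suspect,v1) N0.N2=(alive,v0)
Op 6: N2 marks N2=alive -> (alive,v1)
Op 7: N1 marks N1=suspect -> (suspect,v2)
Op 8: N1 marks N2=suspect -> (suspect,v1)
Op 9: N1 marks N2=suspect -> (suspect,v2)
Op 10: N2 marks N1=suspect -> (suspect,v2)
Op 11: N2 marks N2=dead -> (dead,v2)

Answer: suspect 1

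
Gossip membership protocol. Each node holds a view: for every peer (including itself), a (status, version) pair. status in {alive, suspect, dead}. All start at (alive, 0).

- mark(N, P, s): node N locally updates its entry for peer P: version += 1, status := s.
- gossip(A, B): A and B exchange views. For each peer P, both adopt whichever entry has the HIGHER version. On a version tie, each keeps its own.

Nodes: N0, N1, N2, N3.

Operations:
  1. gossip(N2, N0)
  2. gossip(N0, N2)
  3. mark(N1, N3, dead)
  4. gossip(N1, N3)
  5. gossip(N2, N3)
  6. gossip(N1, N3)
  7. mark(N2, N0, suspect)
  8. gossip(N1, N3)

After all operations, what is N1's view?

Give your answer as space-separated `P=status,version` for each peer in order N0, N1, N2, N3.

Op 1: gossip N2<->N0 -> N2.N0=(alive,v0) N2.N1=(alive,v0) N2.N2=(alive,v0) N2.N3=(alive,v0) | N0.N0=(alive,v0) N0.N1=(alive,v0) N0.N2=(alive,v0) N0.N3=(alive,v0)
Op 2: gossip N0<->N2 -> N0.N0=(alive,v0) N0.N1=(alive,v0) N0.N2=(alive,v0) N0.N3=(alive,v0) | N2.N0=(alive,v0) N2.N1=(alive,v0) N2.N2=(alive,v0) N2.N3=(alive,v0)
Op 3: N1 marks N3=dead -> (dead,v1)
Op 4: gossip N1<->N3 -> N1.N0=(alive,v0) N1.N1=(alive,v0) N1.N2=(alive,v0) N1.N3=(dead,v1) | N3.N0=(alive,v0) N3.N1=(alive,v0) N3.N2=(alive,v0) N3.N3=(dead,v1)
Op 5: gossip N2<->N3 -> N2.N0=(alive,v0) N2.N1=(alive,v0) N2.N2=(alive,v0) N2.N3=(dead,v1) | N3.N0=(alive,v0) N3.N1=(alive,v0) N3.N2=(alive,v0) N3.N3=(dead,v1)
Op 6: gossip N1<->N3 -> N1.N0=(alive,v0) N1.N1=(alive,v0) N1.N2=(alive,v0) N1.N3=(dead,v1) | N3.N0=(alive,v0) N3.N1=(alive,v0) N3.N2=(alive,v0) N3.N3=(dead,v1)
Op 7: N2 marks N0=suspect -> (suspect,v1)
Op 8: gossip N1<->N3 -> N1.N0=(alive,v0) N1.N1=(alive,v0) N1.N2=(alive,v0) N1.N3=(dead,v1) | N3.N0=(alive,v0) N3.N1=(alive,v0) N3.N2=(alive,v0) N3.N3=(dead,v1)

Answer: N0=alive,0 N1=alive,0 N2=alive,0 N3=dead,1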